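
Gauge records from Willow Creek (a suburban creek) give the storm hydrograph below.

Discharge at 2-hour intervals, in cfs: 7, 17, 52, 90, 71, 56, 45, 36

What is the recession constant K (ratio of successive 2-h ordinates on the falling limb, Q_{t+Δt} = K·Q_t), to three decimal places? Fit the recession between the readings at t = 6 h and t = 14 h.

Using the recession-limb readings at t = 6 h and t = 14 h: Q falls from 90 to 36 cfs over 4 intervals.
K = (Q₂/Q₁)^(1/4) = (36/90)^(1/4) = 0.795.

K ≈ 0.795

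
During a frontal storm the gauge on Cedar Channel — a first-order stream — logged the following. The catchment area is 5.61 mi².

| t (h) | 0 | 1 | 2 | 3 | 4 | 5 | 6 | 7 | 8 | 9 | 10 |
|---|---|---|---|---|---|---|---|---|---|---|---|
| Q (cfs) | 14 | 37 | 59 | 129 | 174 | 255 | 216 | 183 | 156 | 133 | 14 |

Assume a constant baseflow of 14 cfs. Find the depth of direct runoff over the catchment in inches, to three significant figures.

Direct runoff: 0.0, 23.0, 45.0, 115.0, 160.0, 241.0, 202.0, 169.0, 142.0, 119.0, 0.0 cfs; ΣQ_DR = 1216 cfs.
V = ΣQ_DR · Δt = 1216 × 3600 s = 4.378 × 10^6 ft³.
Over A = 5.61 mi², depth = V / A = 0.336 in.

d ≈ 0.336 in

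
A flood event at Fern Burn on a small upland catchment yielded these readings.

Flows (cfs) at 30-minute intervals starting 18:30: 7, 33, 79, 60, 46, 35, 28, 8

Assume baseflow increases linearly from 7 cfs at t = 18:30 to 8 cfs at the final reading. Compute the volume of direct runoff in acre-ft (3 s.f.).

V ≈ 9.75 acre-ft

Direct-runoff ordinates (Q − Q_b): 0.00, 25.86, 71.71, 52.57, 38.43, 27.29, 20.14, 0.00 cfs.
ΣQ_DR = 236.0 cfs.
With Δt = 0.5 h = 1800 s, V = ΣQ_DR · Δt = 236.0 × 1800 = 4.25 × 10^5 ft³ = 9.75 acre-ft.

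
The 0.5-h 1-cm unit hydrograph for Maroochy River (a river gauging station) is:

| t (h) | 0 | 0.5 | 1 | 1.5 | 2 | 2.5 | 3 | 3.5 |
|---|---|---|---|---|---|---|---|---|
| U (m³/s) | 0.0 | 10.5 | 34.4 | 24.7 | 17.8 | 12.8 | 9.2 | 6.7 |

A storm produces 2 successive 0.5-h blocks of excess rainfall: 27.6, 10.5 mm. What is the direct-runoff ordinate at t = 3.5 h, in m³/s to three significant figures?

By discrete convolution, Q_j = Σ (P_i / 10 mm) · U_{j−i}.
At t = 3.5 h (j=7): Q = (27.6/10)·6.7 + (10.5/10)·9.2 = 28.2 m³/s.

Q ≈ 28.2 m³/s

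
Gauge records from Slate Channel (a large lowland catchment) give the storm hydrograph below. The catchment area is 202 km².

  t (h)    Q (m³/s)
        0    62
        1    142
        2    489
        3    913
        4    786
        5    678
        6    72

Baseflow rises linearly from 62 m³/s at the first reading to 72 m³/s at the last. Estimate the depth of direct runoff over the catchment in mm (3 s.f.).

Direct runoff: 0.00, 78.33, 423.67, 846.00, 717.33, 607.67, 0.00 m³/s; ΣQ_DR = 2673 m³/s.
V = ΣQ_DR · Δt = 2673 × 3600 s = 9.623 × 10^6 m³.
Over A = 202 km², depth = V / A = 47.6 mm.

d ≈ 47.6 mm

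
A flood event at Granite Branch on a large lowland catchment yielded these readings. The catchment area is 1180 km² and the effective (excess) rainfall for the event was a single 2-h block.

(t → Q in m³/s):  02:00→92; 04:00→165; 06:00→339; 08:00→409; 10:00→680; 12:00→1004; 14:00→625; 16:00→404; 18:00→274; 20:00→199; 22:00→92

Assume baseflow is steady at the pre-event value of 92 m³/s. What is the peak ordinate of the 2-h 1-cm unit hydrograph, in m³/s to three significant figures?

U_p ≈ 457 m³/s

Direct runoff: 0.0, 73.0, 247.0, 317.0, 588.0, 912.0, 533.0, 312.0, 182.0, 107.0, 0.0 m³/s; ΣQ_DR = 3271 m³/s, peak = 912.0 m³/s.
Runoff depth d = ΣQ_DR·Δt / A = 3271 × 7200 / (1180 km²) = 19.96 mm.
The 1-cm UH is the DRH scaled by (10 mm)/d, so U_p = 912.0 × 10/19.96 = 457 m³/s.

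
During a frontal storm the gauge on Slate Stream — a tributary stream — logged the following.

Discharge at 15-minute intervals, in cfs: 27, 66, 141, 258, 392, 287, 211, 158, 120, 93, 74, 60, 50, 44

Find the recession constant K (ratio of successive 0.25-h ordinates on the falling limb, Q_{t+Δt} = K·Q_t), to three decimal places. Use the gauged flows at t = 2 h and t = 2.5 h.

Using the recession-limb readings at t = 2 h and t = 2.5 h: Q falls from 120 to 74 cfs over 2 intervals.
K = (Q₂/Q₁)^(1/2) = (74/120)^(1/2) = 0.785.

K ≈ 0.785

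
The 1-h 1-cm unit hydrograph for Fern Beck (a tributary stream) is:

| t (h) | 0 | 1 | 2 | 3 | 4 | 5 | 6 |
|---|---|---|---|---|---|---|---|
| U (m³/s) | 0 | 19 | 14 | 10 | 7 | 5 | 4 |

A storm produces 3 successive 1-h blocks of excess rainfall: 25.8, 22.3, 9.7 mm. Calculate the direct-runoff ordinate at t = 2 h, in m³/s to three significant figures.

Q ≈ 78.5 m³/s

By discrete convolution, Q_j = Σ (P_i / 10 mm) · U_{j−i}.
At t = 2 h (j=2): Q = (25.8/10)·14 + (22.3/10)·19 + (9.7/10)·0 = 78.5 m³/s.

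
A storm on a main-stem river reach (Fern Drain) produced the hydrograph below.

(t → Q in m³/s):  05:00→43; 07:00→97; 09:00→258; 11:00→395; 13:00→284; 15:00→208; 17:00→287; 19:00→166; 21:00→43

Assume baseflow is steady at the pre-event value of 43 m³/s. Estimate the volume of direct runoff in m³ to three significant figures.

Direct-runoff ordinates (Q − Q_b): 0.0, 54.0, 215.0, 352.0, 241.0, 165.0, 244.0, 123.0, 0.0 m³/s.
ΣQ_DR = 1394 m³/s.
With Δt = 2 h = 7200 s, V = ΣQ_DR · Δt = 1394 × 7200 = 1.00 × 10^7 m³.

V ≈ 1.00 × 10^7 m³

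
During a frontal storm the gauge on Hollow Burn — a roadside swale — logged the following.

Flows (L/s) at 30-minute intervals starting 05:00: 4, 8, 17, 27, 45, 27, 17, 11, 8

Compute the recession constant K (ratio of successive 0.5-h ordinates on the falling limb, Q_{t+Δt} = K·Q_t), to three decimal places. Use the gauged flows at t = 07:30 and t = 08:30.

Using the recession-limb readings at t = 07:30 and t = 08:30: Q falls from 27 to 11 L/s over 2 intervals.
K = (Q₂/Q₁)^(1/2) = (11/27)^(1/2) = 0.638.

K ≈ 0.638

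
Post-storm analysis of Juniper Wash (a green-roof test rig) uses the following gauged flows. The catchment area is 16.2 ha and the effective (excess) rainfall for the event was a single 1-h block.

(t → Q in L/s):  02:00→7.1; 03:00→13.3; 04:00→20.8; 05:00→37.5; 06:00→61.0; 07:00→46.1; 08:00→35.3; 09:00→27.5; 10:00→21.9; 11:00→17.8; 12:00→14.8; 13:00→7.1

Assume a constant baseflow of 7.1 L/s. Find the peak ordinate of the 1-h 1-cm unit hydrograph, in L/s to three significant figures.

Direct runoff: 0.0, 6.2, 13.7, 30.4, 53.9, 39.0, 28.2, 20.4, 14.8, 10.7, 7.7, 0.0 L/s; ΣQ_DR = 225.0 L/s, peak = 53.9 L/s.
Runoff depth d = ΣQ_DR·Δt / A = 225.0 × 3600 / (16.2 ha) = 5.000 mm.
The 1-cm UH is the DRH scaled by (10 mm)/d, so U_p = 53.9 × 10/5.000 = 108 L/s.

U_p ≈ 108 L/s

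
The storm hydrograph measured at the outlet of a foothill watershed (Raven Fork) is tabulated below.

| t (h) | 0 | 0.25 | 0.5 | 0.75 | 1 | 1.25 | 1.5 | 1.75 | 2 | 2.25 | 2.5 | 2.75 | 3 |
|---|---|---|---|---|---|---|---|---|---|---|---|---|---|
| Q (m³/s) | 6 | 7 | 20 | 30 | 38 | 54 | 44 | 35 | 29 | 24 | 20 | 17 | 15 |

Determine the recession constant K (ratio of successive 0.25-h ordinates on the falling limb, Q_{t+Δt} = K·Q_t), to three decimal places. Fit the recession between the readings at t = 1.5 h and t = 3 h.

K ≈ 0.836

Using the recession-limb readings at t = 1.5 h and t = 3 h: Q falls from 44 to 15 m³/s over 6 intervals.
K = (Q₂/Q₁)^(1/6) = (15/44)^(1/6) = 0.836.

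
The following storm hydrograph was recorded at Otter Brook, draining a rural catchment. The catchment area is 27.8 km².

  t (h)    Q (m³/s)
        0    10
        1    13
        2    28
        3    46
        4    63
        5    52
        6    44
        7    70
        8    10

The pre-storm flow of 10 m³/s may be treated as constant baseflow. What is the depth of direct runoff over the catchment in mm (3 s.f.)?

Direct runoff: 0.0, 3.0, 18.0, 36.0, 53.0, 42.0, 34.0, 60.0, 0.0 m³/s; ΣQ_DR = 246.0 m³/s.
V = ΣQ_DR · Δt = 246.0 × 3600 s = 8.856 × 10^5 m³.
Over A = 27.8 km², depth = V / A = 31.9 mm.

d ≈ 31.9 mm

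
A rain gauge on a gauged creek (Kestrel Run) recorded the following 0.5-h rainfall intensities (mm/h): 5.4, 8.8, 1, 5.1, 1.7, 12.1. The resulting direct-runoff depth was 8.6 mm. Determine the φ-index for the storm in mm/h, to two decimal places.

Only the 4 blocks with intensity above φ contribute runoff: 5.4, 8.8, 5.1, 12.1 mm/h.
Σ(I−φ)·Δt = d  ⇒  (5.4+8.8+5.1+12.1 − 4φ)·0.5 = 8.6
φ = (31.40 − 8.6/0.5) / 4 = 3.55 mm/h.

φ ≈ 3.55 mm/h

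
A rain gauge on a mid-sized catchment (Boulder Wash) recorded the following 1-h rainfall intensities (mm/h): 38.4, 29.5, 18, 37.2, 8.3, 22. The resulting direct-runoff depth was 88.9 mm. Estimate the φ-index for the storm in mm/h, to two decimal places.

Only the 5 blocks with intensity above φ contribute runoff: 38.4, 29.5, 18, 37.2, 22 mm/h.
Σ(I−φ)·Δt = d  ⇒  (38.4+29.5+18+37.2+22 − 5φ)·1 = 88.9
φ = (145.1 − 88.9/1) / 5 = 11.24 mm/h.

φ ≈ 11.24 mm/h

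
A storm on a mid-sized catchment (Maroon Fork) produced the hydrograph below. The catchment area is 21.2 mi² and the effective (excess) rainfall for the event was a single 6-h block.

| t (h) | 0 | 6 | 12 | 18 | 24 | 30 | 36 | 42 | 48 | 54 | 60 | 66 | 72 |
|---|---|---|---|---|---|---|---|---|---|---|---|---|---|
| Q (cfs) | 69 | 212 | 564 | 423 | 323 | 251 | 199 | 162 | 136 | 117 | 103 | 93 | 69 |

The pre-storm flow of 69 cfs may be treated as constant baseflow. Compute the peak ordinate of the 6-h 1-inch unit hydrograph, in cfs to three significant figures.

Direct runoff: 0.0, 143.0, 495.0, 354.0, 254.0, 182.0, 130.0, 93.0, 67.0, 48.0, 34.0, 24.0, 0.0 cfs; ΣQ_DR = 1824 cfs, peak = 495.0 cfs.
Runoff depth d = ΣQ_DR·Δt / A = 1824 × 21600 / (21.2 mi²) = 0.7999 in.
The 1-inch UH is the DRH scaled by (1 in)/d, so U_p = 495.0 × 1/0.7999 = 619 cfs.

U_p ≈ 619 cfs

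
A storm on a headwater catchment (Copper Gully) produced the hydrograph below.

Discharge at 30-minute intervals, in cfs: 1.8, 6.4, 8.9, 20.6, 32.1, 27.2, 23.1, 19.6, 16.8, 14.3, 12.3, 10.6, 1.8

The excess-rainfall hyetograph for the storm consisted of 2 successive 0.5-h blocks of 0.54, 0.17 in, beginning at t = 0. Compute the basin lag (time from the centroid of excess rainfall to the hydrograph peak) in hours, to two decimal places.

t_L ≈ 1.63 h

Centroid of excess rainfall: t_c = Σ P_i·t̄_i / ΣP_i = 0.3697 h (block centres at 0.25, 0.75 h).
Hydrograph peak occurs at t = 2 h, so basin lag t_L = 2 − 0.3697 = 1.63 h.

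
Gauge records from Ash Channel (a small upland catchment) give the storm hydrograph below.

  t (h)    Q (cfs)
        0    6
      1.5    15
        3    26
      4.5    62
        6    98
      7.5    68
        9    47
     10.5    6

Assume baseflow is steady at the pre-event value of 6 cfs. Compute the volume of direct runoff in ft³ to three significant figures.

Direct-runoff ordinates (Q − Q_b): 0.0, 9.0, 20.0, 56.0, 92.0, 62.0, 41.0, 0.0 cfs.
ΣQ_DR = 280.0 cfs.
With Δt = 1.5 h = 5400 s, V = ΣQ_DR · Δt = 280.0 × 5400 = 1.51 × 10^6 ft³.

V ≈ 1.51 × 10^6 ft³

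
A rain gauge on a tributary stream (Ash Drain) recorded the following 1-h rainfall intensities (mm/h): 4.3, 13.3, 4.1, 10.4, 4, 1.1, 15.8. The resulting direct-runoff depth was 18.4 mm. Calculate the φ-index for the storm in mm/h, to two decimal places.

φ ≈ 7.03 mm/h

Only the 3 blocks with intensity above φ contribute runoff: 13.3, 10.4, 15.8 mm/h.
Σ(I−φ)·Δt = d  ⇒  (13.3+10.4+15.8 − 3φ)·1 = 18.4
φ = (39.50 − 18.4/1) / 3 = 7.03 mm/h.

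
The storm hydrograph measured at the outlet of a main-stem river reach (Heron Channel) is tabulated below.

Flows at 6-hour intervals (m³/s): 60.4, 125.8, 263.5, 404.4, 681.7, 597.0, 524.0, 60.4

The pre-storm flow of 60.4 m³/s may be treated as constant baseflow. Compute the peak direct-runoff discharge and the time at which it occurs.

Q_p = 621.3 m³/s at t = 24 h

Subtracting baseflow gives direct-runoff ordinates: 0.0, 65.4, 203.1, 344.0, 621.3, 536.6, 463.6, 0.0 m³/s.
The maximum is 621.3 m³/s, occurring at the reading for t = 24 h.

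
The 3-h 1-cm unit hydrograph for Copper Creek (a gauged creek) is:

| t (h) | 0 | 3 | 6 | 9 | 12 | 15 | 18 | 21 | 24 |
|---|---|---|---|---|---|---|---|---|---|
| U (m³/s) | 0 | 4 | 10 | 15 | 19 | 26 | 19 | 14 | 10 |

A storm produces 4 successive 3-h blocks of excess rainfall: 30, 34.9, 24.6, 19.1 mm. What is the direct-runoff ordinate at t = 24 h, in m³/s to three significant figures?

Q ≈ 175 m³/s

By discrete convolution, Q_j = Σ (P_i / 10 mm) · U_{j−i}.
At t = 24 h (j=8): Q = (30/10)·10 + (34.9/10)·14 + (24.6/10)·19 + (19.1/10)·26 = 175 m³/s.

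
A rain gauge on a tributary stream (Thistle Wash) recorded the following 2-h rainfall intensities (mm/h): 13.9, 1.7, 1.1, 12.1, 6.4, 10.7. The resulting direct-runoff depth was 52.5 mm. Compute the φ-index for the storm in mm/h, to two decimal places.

φ ≈ 4.21 mm/h

Only the 4 blocks with intensity above φ contribute runoff: 13.9, 12.1, 6.4, 10.7 mm/h.
Σ(I−φ)·Δt = d  ⇒  (13.9+12.1+6.4+10.7 − 4φ)·2 = 52.5
φ = (43.10 − 52.5/2) / 4 = 4.21 mm/h.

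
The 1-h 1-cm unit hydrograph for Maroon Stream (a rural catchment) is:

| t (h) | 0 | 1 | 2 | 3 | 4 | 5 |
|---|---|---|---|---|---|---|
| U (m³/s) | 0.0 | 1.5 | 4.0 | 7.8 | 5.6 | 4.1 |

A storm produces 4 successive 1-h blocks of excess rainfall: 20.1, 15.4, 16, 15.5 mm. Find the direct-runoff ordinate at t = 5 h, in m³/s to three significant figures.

By discrete convolution, Q_j = Σ (P_i / 10 mm) · U_{j−i}.
At t = 5 h (j=5): Q = (20.1/10)·4.1 + (15.4/10)·5.6 + (16/10)·7.8 + (15.5/10)·4.0 = 35.5 m³/s.

Q ≈ 35.5 m³/s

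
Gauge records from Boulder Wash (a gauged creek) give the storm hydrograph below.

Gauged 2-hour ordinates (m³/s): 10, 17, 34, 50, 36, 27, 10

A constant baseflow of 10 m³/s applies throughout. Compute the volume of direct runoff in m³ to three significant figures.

V ≈ 8.21 × 10^5 m³

Direct-runoff ordinates (Q − Q_b): 0.0, 7.0, 24.0, 40.0, 26.0, 17.0, 0.0 m³/s.
ΣQ_DR = 114.0 m³/s.
With Δt = 2 h = 7200 s, V = ΣQ_DR · Δt = 114.0 × 7200 = 8.21 × 10^5 m³.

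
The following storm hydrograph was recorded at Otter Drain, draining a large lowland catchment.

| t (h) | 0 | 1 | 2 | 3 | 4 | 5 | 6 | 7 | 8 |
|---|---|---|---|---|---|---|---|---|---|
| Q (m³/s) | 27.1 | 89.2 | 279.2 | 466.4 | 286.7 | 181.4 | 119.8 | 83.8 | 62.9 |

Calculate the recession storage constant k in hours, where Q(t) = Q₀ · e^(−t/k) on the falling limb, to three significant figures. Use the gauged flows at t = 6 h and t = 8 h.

On the falling limb, Q drops from 119.8 to 62.9 m³/s between t = 6 h and t = 8 h (Δt = 2 h).
k = −Δt / ln(Q₂/Q₁) = −2 / ln(62.9/119.8) = 3.10 h.

k ≈ 3.10 h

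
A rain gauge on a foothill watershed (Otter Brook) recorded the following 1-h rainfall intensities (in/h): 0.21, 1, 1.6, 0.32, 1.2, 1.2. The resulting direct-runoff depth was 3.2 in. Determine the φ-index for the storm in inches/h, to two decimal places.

Only the 4 blocks with intensity above φ contribute runoff: 1, 1.6, 1.2, 1.2 in/h.
Σ(I−φ)·Δt = d  ⇒  (1+1.6+1.2+1.2 − 4φ)·1 = 3.2
φ = (5.000 − 3.2/1) / 4 = 0.45 in/h.

φ ≈ 0.45 in/h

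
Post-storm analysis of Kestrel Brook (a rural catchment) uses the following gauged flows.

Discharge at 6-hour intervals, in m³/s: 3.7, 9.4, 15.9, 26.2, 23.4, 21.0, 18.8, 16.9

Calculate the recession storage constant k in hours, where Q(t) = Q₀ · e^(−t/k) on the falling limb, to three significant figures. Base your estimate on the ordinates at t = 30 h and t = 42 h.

On the falling limb, Q drops from 21.0 to 16.9 m³/s between t = 30 h and t = 42 h (Δt = 12 h).
k = −Δt / ln(Q₂/Q₁) = −12 / ln(16.9/21.0) = 55.2 h.

k ≈ 55.2 h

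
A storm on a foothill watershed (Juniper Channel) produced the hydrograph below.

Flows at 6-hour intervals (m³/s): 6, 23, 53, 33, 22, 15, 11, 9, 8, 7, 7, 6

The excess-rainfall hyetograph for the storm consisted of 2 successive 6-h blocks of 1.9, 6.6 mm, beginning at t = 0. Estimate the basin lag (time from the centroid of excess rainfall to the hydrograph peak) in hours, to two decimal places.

t_L ≈ 4.34 h

Centroid of excess rainfall: t_c = Σ P_i·t̄_i / ΣP_i = 7.6588 h (block centres at 3, 9 h).
Hydrograph peak occurs at t = 12 h, so basin lag t_L = 12 − 7.6588 = 4.34 h.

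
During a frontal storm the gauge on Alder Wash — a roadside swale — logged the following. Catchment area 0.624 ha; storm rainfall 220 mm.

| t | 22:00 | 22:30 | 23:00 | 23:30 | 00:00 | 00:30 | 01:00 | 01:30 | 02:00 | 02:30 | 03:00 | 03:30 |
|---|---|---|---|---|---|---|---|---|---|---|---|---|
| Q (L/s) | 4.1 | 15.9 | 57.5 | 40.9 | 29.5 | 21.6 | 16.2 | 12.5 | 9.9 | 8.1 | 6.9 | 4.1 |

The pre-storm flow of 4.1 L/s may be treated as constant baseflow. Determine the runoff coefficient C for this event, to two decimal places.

ΣQ_DR = 178.0 L/s; V = ΣQ_DR·Δt = 3.204 × 10^5 L.
Runoff depth d = V / A = 51.35 mm.
C = d / P = 51.35 / 220 = 0.23.

C ≈ 0.23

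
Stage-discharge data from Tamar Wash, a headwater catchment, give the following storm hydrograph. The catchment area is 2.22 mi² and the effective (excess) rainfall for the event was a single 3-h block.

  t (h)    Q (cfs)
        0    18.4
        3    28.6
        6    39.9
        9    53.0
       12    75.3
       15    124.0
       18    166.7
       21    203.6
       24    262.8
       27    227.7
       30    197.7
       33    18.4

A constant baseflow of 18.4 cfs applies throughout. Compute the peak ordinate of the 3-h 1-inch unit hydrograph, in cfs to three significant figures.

Direct runoff: 0.0, 10.2, 21.5, 34.6, 56.9, 105.6, 148.3, 185.2, 244.4, 209.3, 179.3, 0.0 cfs; ΣQ_DR = 1195 cfs, peak = 244.4 cfs.
Runoff depth d = ΣQ_DR·Δt / A = 1195 × 10800 / (2.22 mi²) = 2.503 in.
The 1-inch UH is the DRH scaled by (1 in)/d, so U_p = 244.4 × 1/2.503 = 97.6 cfs.

U_p ≈ 97.6 cfs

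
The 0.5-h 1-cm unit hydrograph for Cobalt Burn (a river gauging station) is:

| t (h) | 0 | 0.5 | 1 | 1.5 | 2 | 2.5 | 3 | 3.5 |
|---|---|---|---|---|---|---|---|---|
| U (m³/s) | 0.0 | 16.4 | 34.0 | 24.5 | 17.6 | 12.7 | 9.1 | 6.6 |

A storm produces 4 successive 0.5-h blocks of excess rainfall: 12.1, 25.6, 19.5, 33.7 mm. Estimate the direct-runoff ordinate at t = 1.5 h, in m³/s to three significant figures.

Q ≈ 149 m³/s

By discrete convolution, Q_j = Σ (P_i / 10 mm) · U_{j−i}.
At t = 1.5 h (j=3): Q = (12.1/10)·24.5 + (25.6/10)·34.0 + (19.5/10)·16.4 + (33.7/10)·0.0 = 149 m³/s.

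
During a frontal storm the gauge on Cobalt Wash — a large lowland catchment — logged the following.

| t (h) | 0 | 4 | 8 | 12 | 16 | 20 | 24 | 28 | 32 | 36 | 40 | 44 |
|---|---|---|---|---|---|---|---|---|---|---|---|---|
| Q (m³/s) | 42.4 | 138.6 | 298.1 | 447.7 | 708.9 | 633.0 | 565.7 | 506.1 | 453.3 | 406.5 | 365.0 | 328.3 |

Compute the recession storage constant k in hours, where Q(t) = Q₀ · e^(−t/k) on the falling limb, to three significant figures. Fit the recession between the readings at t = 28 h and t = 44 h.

k ≈ 37.0 h

On the falling limb, Q drops from 506.1 to 328.3 m³/s between t = 28 h and t = 44 h (Δt = 16 h).
k = −Δt / ln(Q₂/Q₁) = −16 / ln(328.3/506.1) = 37.0 h.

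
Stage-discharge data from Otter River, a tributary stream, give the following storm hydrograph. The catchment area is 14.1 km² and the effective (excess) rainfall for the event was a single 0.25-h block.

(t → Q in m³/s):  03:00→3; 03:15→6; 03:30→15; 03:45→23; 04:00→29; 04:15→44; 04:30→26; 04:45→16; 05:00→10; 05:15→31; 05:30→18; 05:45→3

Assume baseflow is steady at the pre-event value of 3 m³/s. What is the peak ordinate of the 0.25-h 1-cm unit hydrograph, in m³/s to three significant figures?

U_p ≈ 34.2 m³/s

Direct runoff: 0.0, 3.0, 12.0, 20.0, 26.0, 41.0, 23.0, 13.0, 7.0, 28.0, 15.0, 0.0 m³/s; ΣQ_DR = 188.0 m³/s, peak = 41.0 m³/s.
Runoff depth d = ΣQ_DR·Δt / A = 188.0 × 900 / (14.1 km²) = 12.00 mm.
The 1-cm UH is the DRH scaled by (10 mm)/d, so U_p = 41.0 × 10/12.00 = 34.2 m³/s.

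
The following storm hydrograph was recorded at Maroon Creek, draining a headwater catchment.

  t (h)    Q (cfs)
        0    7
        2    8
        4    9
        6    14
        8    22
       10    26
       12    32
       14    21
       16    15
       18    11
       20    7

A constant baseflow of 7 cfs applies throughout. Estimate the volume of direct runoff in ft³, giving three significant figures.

V ≈ 6.84 × 10^5 ft³

Direct-runoff ordinates (Q − Q_b): 0.0, 1.0, 2.0, 7.0, 15.0, 19.0, 25.0, 14.0, 8.0, 4.0, 0.0 cfs.
ΣQ_DR = 95.00 cfs.
With Δt = 2 h = 7200 s, V = ΣQ_DR · Δt = 95.00 × 7200 = 6.84 × 10^5 ft³.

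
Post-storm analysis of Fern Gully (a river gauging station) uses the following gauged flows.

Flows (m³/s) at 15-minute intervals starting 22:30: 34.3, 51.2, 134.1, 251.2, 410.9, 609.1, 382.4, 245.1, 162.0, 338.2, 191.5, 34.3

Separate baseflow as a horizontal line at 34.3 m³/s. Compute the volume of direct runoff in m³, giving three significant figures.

Direct-runoff ordinates (Q − Q_b): 0.0, 16.9, 99.8, 216.9, 376.6, 574.8, 348.1, 210.8, 127.7, 303.9, 157.2, 0.0 m³/s.
ΣQ_DR = 2433 m³/s.
With Δt = 0.25 h = 900 s, V = ΣQ_DR · Δt = 2433 × 900 = 2.19 × 10^6 m³.

V ≈ 2.19 × 10^6 m³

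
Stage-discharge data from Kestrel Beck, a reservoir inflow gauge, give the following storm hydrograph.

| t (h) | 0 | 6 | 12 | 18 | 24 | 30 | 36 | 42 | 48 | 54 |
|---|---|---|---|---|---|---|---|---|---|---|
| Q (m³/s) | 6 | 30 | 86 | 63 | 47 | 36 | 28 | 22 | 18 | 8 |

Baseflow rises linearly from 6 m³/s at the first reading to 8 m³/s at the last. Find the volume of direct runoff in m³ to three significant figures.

Direct-runoff ordinates (Q − Q_b): 0.00, 23.78, 79.56, 56.33, 40.11, 28.89, 20.67, 14.44, 10.22, 0.00 m³/s.
ΣQ_DR = 274.0 m³/s.
With Δt = 6 h = 21600 s, V = ΣQ_DR · Δt = 274.0 × 21600 = 5.92 × 10^6 m³.

V ≈ 5.92 × 10^6 m³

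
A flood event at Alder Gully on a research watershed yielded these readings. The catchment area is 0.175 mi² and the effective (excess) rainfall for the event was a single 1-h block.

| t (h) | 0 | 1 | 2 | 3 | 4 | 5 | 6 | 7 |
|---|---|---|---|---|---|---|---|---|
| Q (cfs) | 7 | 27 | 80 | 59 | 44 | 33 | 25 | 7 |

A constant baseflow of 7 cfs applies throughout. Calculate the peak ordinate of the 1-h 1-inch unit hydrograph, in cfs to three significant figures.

Direct runoff: 0.0, 20.0, 73.0, 52.0, 37.0, 26.0, 18.0, 0.0 cfs; ΣQ_DR = 226.0 cfs, peak = 73.0 cfs.
Runoff depth d = ΣQ_DR·Δt / A = 226.0 × 3600 / (0.175 mi²) = 2.001 in.
The 1-inch UH is the DRH scaled by (1 in)/d, so U_p = 73.0 × 1/2.001 = 36.5 cfs.

U_p ≈ 36.5 cfs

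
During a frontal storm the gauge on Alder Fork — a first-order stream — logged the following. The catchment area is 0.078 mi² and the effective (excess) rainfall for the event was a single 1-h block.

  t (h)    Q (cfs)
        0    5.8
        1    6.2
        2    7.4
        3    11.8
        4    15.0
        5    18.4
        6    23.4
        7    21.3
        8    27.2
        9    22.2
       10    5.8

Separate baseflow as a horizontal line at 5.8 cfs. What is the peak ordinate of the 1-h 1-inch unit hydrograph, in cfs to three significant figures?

Direct runoff: 0.0, 0.4, 1.6, 6.0, 9.2, 12.6, 17.6, 15.5, 21.4, 16.4, 0.0 cfs; ΣQ_DR = 100.7 cfs, peak = 21.4 cfs.
Runoff depth d = ΣQ_DR·Δt / A = 100.7 × 3600 / (0.078 mi²) = 2.001 in.
The 1-inch UH is the DRH scaled by (1 in)/d, so U_p = 21.4 × 1/2.001 = 10.7 cfs.

U_p ≈ 10.7 cfs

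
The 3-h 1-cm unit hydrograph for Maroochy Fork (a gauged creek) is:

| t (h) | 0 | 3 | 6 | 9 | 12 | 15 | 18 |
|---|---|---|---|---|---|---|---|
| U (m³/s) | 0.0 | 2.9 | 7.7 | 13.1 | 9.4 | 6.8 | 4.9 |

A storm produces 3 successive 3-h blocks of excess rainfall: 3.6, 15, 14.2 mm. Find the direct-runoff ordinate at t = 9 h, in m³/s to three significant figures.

Q ≈ 20.4 m³/s

By discrete convolution, Q_j = Σ (P_i / 10 mm) · U_{j−i}.
At t = 9 h (j=3): Q = (3.6/10)·13.1 + (15/10)·7.7 + (14.2/10)·2.9 = 20.4 m³/s.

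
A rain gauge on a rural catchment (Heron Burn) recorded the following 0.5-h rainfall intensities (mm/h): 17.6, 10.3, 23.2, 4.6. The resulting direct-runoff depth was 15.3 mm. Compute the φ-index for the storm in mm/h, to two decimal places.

Only the 3 blocks with intensity above φ contribute runoff: 17.6, 10.3, 23.2 mm/h.
Σ(I−φ)·Δt = d  ⇒  (17.6+10.3+23.2 − 3φ)·0.5 = 15.3
φ = (51.10 − 15.3/0.5) / 3 = 6.83 mm/h.

φ ≈ 6.83 mm/h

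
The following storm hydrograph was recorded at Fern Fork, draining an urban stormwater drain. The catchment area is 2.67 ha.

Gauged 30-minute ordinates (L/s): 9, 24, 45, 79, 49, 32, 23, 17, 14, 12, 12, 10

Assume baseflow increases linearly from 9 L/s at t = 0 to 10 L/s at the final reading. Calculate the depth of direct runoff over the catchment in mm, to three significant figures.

d ≈ 14.3 mm

Direct runoff: 0.00, 14.91, 35.82, 69.73, 39.64, 22.55, 13.45, 7.36, 4.27, 2.18, 2.09, 0.00 L/s; ΣQ_DR = 212.0 L/s.
V = ΣQ_DR · Δt = 212.0 × 1800 s = 3.816 × 10^5 L.
Over A = 2.67 ha, depth = V / A = 14.3 mm.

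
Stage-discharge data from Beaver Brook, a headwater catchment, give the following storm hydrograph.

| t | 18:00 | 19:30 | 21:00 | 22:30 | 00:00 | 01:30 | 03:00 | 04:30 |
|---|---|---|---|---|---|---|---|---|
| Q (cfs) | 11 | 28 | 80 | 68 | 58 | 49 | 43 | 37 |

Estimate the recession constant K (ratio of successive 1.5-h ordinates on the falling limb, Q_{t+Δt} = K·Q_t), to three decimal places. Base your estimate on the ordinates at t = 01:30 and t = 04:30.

Using the recession-limb readings at t = 01:30 and t = 04:30: Q falls from 49 to 37 cfs over 2 intervals.
K = (Q₂/Q₁)^(1/2) = (37/49)^(1/2) = 0.869.

K ≈ 0.869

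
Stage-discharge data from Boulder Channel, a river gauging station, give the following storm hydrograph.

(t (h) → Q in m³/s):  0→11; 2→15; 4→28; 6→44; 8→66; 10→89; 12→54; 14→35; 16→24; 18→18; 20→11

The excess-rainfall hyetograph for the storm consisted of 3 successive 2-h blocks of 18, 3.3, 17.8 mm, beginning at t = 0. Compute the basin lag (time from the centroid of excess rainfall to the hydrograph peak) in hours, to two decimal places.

t_L ≈ 7.01 h

Centroid of excess rainfall: t_c = Σ P_i·t̄_i / ΣP_i = 2.9898 h (block centres at 1, 3, 5 h).
Hydrograph peak occurs at t = 10 h, so basin lag t_L = 10 − 2.9898 = 7.01 h.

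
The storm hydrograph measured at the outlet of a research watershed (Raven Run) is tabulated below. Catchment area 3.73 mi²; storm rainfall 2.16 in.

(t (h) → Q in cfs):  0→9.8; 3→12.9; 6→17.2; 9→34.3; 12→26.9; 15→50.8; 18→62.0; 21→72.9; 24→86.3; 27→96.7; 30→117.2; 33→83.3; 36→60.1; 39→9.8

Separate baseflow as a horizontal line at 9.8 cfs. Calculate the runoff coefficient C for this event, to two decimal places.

C ≈ 0.35

ΣQ_DR = 603.0 cfs; V = ΣQ_DR·Δt = 6.512 × 10^6 ft³.
Runoff depth d = V / A = 0.7515 in.
C = d / P = 0.7515 / 2.16 = 0.35.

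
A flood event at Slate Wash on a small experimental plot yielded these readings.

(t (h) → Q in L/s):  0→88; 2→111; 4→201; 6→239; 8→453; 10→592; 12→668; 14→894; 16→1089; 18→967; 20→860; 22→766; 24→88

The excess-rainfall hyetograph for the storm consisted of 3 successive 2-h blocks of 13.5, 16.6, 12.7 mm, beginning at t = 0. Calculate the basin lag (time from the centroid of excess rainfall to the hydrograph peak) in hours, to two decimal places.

t_L ≈ 13.04 h

Centroid of excess rainfall: t_c = Σ P_i·t̄_i / ΣP_i = 2.9626 h (block centres at 1, 3, 5 h).
Hydrograph peak occurs at t = 16 h, so basin lag t_L = 16 − 2.9626 = 13.04 h.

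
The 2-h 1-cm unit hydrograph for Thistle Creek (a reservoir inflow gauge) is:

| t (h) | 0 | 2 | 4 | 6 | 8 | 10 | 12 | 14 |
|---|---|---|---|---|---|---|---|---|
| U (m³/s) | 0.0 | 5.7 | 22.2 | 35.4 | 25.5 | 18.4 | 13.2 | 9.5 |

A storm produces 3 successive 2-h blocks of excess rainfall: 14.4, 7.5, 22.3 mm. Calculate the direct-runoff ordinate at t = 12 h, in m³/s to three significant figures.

Q ≈ 89.7 m³/s

By discrete convolution, Q_j = Σ (P_i / 10 mm) · U_{j−i}.
At t = 12 h (j=6): Q = (14.4/10)·13.2 + (7.5/10)·18.4 + (22.3/10)·25.5 = 89.7 m³/s.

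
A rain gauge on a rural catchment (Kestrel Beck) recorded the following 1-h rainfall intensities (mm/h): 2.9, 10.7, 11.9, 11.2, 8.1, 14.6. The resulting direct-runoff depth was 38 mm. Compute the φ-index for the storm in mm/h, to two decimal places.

Only the 5 blocks with intensity above φ contribute runoff: 10.7, 11.9, 11.2, 8.1, 14.6 mm/h.
Σ(I−φ)·Δt = d  ⇒  (10.7+11.9+11.2+8.1+14.6 − 5φ)·1 = 38
φ = (56.50 − 38/1) / 5 = 3.70 mm/h.

φ ≈ 3.70 mm/h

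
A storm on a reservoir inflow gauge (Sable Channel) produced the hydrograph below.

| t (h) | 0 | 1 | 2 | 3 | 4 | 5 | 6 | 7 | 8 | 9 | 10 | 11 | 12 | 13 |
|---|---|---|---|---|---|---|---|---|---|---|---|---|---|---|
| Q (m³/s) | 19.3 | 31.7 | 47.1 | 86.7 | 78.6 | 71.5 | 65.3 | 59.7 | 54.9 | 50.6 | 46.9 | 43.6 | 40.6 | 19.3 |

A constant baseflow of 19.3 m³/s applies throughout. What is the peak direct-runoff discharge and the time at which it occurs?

Q_p = 67.4 m³/s at t = 3 h

Subtracting baseflow gives direct-runoff ordinates: 0.0, 12.4, 27.8, 67.4, 59.3, 52.2, 46.0, 40.4, 35.6, 31.3, 27.6, 24.3, 21.3, 0.0 m³/s.
The maximum is 67.4 m³/s, occurring at the reading for t = 3 h.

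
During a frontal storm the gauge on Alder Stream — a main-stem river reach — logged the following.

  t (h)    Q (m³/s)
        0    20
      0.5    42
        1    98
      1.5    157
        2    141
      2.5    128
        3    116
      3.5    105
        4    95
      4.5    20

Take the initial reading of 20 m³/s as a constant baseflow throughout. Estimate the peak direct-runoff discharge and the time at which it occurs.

Q_p = 137.0 m³/s at t = 1.5 h

Subtracting baseflow gives direct-runoff ordinates: 0.0, 22.0, 78.0, 137.0, 121.0, 108.0, 96.0, 85.0, 75.0, 0.0 m³/s.
The maximum is 137.0 m³/s, occurring at the reading for t = 1.5 h.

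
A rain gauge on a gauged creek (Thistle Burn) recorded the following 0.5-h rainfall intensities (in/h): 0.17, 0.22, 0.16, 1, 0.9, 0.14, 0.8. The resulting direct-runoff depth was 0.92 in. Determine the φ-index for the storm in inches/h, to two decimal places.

Only the 3 blocks with intensity above φ contribute runoff: 1, 0.9, 0.8 in/h.
Σ(I−φ)·Δt = d  ⇒  (1+0.9+0.8 − 3φ)·0.5 = 0.92
φ = (2.700 − 0.92/0.5) / 3 = 0.29 in/h.

φ ≈ 0.29 in/h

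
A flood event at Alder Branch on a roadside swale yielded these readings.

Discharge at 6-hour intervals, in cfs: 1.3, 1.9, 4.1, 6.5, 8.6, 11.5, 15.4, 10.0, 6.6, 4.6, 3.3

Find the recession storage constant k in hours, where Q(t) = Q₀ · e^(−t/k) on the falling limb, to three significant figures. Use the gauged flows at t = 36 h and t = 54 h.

k ≈ 14.9 h

On the falling limb, Q drops from 15.4 to 4.6 cfs between t = 36 h and t = 54 h (Δt = 18 h).
k = −Δt / ln(Q₂/Q₁) = −18 / ln(4.6/15.4) = 14.9 h.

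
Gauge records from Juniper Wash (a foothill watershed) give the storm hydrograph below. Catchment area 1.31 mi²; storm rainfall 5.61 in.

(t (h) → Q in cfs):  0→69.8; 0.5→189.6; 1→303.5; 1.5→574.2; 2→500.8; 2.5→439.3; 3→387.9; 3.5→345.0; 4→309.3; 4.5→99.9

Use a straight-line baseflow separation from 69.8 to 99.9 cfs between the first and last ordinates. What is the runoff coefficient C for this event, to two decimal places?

C ≈ 0.25

ΣQ_DR = 2371 cfs; V = ΣQ_DR·Δt = 4.267 × 10^6 ft³.
Runoff depth d = V / A = 1.402 in.
C = d / P = 1.402 / 5.61 = 0.25.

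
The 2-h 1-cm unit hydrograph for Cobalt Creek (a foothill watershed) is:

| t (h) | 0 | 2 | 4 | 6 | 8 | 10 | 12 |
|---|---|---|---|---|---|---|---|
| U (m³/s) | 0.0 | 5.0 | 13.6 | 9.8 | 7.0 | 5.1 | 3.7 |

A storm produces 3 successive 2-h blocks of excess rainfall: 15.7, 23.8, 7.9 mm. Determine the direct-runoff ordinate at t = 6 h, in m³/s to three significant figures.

By discrete convolution, Q_j = Σ (P_i / 10 mm) · U_{j−i}.
At t = 6 h (j=3): Q = (15.7/10)·9.8 + (23.8/10)·13.6 + (7.9/10)·5.0 = 51.7 m³/s.

Q ≈ 51.7 m³/s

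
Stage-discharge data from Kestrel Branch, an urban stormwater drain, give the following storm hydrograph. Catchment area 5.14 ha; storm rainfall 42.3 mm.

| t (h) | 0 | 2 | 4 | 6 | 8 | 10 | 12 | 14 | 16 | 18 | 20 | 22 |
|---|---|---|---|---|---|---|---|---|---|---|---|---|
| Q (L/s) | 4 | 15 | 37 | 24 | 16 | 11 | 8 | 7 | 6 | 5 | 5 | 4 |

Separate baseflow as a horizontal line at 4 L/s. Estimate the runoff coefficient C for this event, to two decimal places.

ΣQ_DR = 94.00 L/s; V = ΣQ_DR·Δt = 6.768 × 10^5 L.
Runoff depth d = V / A = 13.17 mm.
C = d / P = 13.17 / 42.3 = 0.31.

C ≈ 0.31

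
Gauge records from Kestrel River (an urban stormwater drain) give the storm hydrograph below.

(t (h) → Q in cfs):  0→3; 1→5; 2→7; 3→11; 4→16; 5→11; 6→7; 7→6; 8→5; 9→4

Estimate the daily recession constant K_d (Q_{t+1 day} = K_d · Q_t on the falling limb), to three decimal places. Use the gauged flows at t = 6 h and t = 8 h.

K_d ≈ 0.018

Between t = 6 h and t = 8 h the flow falls from 7 to 5 cfs over 2×1 h = 2 h.
Per-interval ratio K = (5/7)^(1/2) = 0.8452; K_d = K^(24/1) = 0.018.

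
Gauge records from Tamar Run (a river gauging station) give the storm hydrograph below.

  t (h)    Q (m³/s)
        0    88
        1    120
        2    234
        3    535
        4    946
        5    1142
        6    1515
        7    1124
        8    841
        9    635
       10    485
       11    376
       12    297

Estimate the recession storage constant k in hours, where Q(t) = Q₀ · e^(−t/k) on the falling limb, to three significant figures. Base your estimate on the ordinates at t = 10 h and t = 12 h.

On the falling limb, Q drops from 485 to 297 m³/s between t = 10 h and t = 12 h (Δt = 2 h).
k = −Δt / ln(Q₂/Q₁) = −2 / ln(297/485) = 4.08 h.

k ≈ 4.08 h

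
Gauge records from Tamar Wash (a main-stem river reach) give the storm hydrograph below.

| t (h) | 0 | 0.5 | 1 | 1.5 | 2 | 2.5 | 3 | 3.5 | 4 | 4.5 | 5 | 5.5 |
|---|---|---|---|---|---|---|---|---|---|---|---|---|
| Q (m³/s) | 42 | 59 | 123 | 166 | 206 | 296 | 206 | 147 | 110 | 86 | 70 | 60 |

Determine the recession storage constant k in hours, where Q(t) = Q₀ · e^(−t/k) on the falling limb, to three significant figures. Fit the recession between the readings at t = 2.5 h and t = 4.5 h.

k ≈ 1.62 h

On the falling limb, Q drops from 296 to 86 m³/s between t = 2.5 h and t = 4.5 h (Δt = 2 h).
k = −Δt / ln(Q₂/Q₁) = −2 / ln(86/296) = 1.62 h.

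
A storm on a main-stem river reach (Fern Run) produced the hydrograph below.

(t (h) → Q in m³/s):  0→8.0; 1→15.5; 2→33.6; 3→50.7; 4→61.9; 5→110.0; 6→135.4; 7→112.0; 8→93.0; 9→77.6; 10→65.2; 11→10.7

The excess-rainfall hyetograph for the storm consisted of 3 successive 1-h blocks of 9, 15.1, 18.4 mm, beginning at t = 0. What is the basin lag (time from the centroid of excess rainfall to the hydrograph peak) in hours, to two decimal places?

t_L ≈ 4.28 h

Centroid of excess rainfall: t_c = Σ P_i·t̄_i / ΣP_i = 1.7212 h (block centres at 0.5, 1.5, 2.5 h).
Hydrograph peak occurs at t = 6 h, so basin lag t_L = 6 − 1.7212 = 4.28 h.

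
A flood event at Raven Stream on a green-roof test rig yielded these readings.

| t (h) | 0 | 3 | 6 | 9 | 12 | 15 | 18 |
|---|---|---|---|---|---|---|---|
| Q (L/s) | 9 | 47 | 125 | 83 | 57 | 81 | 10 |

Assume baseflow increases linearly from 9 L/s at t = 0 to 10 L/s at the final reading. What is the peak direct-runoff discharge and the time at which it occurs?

Subtracting baseflow gives direct-runoff ordinates: 0.00, 37.83, 115.67, 73.50, 47.33, 71.17, 0.00 L/s.
The maximum is 115.67 L/s, occurring at the reading for t = 6 h.

Q_p = 115.67 L/s at t = 6 h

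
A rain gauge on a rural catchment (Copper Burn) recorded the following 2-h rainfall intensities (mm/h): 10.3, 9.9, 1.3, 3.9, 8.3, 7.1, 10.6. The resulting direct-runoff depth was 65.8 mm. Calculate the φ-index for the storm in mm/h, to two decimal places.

Only the 6 blocks with intensity above φ contribute runoff: 10.3, 9.9, 3.9, 8.3, 7.1, 10.6 mm/h.
Σ(I−φ)·Δt = d  ⇒  (10.3+9.9+3.9+8.3+7.1+10.6 − 6φ)·2 = 65.8
φ = (50.10 − 65.8/2) / 6 = 2.87 mm/h.

φ ≈ 2.87 mm/h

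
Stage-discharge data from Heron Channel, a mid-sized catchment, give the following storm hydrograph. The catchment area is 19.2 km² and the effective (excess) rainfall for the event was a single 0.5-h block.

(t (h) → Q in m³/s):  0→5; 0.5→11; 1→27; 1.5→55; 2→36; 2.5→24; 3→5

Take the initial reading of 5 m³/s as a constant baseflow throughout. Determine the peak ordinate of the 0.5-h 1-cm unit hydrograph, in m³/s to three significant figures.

U_p ≈ 41.7 m³/s

Direct runoff: 0.0, 6.0, 22.0, 50.0, 31.0, 19.0, 0.0 m³/s; ΣQ_DR = 128.0 m³/s, peak = 50.0 m³/s.
Runoff depth d = ΣQ_DR·Δt / A = 128.0 × 1800 / (19.2 km²) = 12.00 mm.
The 1-cm UH is the DRH scaled by (10 mm)/d, so U_p = 50.0 × 10/12.00 = 41.7 m³/s.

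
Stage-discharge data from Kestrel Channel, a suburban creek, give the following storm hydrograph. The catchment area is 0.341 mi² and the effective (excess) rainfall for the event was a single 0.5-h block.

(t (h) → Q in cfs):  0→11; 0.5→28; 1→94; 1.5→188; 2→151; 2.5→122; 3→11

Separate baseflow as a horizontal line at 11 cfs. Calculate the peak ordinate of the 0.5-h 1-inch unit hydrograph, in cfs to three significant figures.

U_p ≈ 148 cfs

Direct runoff: 0.0, 17.0, 83.0, 177.0, 140.0, 111.0, 0.0 cfs; ΣQ_DR = 528.0 cfs, peak = 177.0 cfs.
Runoff depth d = ΣQ_DR·Δt / A = 528.0 × 1800 / (0.341 mi²) = 1.200 in.
The 1-inch UH is the DRH scaled by (1 in)/d, so U_p = 177.0 × 1/1.200 = 148 cfs.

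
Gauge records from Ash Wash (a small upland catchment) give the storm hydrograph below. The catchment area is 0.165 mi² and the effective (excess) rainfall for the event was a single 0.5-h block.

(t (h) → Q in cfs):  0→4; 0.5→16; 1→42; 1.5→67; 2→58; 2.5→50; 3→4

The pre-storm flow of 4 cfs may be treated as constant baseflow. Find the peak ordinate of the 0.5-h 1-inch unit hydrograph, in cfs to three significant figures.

Direct runoff: 0.0, 12.0, 38.0, 63.0, 54.0, 46.0, 0.0 cfs; ΣQ_DR = 213.0 cfs, peak = 63.0 cfs.
Runoff depth d = ΣQ_DR·Δt / A = 213.0 × 1800 / (0.165 mi²) = 1.000 in.
The 1-inch UH is the DRH scaled by (1 in)/d, so U_p = 63.0 × 1/1.000 = 63.0 cfs.

U_p ≈ 63.0 cfs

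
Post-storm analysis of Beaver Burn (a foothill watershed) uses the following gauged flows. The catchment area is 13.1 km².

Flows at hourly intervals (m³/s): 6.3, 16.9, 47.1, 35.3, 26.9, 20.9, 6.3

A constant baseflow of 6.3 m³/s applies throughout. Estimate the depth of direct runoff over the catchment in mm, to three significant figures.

Direct runoff: 0.0, 10.6, 40.8, 29.0, 20.6, 14.6, 0.0 m³/s; ΣQ_DR = 115.6 m³/s.
V = ΣQ_DR · Δt = 115.6 × 3600 s = 4.162 × 10^5 m³.
Over A = 13.1 km², depth = V / A = 31.8 mm.

d ≈ 31.8 mm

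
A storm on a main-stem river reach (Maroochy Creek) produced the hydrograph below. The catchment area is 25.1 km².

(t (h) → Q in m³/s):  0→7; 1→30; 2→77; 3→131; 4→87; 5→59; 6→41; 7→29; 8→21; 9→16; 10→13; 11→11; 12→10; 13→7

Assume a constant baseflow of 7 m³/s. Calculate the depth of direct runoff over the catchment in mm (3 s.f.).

Direct runoff: 0.0, 23.0, 70.0, 124.0, 80.0, 52.0, 34.0, 22.0, 14.0, 9.0, 6.0, 4.0, 3.0, 0.0 m³/s; ΣQ_DR = 441.0 m³/s.
V = ΣQ_DR · Δt = 441.0 × 3600 s = 1.588 × 10^6 m³.
Over A = 25.1 km², depth = V / A = 63.3 mm.

d ≈ 63.3 mm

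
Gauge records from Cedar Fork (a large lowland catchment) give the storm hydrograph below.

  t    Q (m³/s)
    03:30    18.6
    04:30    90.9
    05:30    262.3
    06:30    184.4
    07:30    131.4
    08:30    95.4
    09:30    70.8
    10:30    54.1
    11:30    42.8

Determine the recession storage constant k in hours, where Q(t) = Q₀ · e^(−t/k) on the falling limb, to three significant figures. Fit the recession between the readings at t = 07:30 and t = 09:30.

k ≈ 3.23 h

On the falling limb, Q drops from 131.4 to 70.8 m³/s between t = 07:30 and t = 09:30 (Δt = 2 h).
k = −Δt / ln(Q₂/Q₁) = −2 / ln(70.8/131.4) = 3.23 h.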